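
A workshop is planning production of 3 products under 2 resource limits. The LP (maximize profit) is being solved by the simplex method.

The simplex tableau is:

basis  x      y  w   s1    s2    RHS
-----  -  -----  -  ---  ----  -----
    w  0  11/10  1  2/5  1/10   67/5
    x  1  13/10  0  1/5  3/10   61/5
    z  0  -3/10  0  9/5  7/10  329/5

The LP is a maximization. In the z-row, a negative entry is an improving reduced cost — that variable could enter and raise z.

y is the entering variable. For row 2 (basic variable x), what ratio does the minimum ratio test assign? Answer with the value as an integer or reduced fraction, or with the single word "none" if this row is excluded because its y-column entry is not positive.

Ratio = RHS / (y entry) = (61/5) / (13/10) = 122/13.

122/13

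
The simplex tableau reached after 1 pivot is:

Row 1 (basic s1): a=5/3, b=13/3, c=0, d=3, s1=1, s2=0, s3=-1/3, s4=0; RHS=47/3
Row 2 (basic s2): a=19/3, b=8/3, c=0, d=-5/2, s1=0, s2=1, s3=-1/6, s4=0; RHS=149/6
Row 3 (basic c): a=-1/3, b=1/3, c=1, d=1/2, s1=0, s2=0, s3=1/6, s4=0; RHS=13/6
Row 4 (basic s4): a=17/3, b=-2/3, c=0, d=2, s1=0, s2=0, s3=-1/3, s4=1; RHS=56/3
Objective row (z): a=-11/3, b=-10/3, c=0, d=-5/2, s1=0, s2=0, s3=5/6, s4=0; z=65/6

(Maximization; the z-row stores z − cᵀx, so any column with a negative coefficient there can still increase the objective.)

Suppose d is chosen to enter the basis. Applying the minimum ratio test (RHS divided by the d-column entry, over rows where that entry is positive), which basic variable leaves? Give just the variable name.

c

Ratios: row 1 (s1): (47/3)/3 = 47/9; row 2 (s2): entry -5/2 ≤ 0, skip; row 3 (c): (13/6)/(1/2) = 13/3; row 4 (s4): (56/3)/2 = 28/3.
Minimum ratio 13/3 is in the c row, so c leaves.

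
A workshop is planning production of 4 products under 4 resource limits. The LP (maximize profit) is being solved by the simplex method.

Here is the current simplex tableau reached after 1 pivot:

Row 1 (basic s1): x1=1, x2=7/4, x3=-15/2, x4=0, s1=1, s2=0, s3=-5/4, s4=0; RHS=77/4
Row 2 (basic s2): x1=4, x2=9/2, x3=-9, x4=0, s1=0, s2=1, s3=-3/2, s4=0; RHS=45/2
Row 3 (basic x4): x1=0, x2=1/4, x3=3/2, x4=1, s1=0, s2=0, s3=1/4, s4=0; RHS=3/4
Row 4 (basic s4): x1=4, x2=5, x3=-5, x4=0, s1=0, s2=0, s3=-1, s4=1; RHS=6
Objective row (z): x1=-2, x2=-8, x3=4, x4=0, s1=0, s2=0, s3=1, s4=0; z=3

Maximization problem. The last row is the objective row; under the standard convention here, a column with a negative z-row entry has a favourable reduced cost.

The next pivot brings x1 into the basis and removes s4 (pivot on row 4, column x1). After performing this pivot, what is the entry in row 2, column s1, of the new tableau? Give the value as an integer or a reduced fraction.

Pivot element is row 4, column x1: 4.
Normalize row 4: new (row 4, s1) = 0/4 = 0.
row 2 ← row 2 − 4·(new row 4): 0 − 4·0 = 0.

0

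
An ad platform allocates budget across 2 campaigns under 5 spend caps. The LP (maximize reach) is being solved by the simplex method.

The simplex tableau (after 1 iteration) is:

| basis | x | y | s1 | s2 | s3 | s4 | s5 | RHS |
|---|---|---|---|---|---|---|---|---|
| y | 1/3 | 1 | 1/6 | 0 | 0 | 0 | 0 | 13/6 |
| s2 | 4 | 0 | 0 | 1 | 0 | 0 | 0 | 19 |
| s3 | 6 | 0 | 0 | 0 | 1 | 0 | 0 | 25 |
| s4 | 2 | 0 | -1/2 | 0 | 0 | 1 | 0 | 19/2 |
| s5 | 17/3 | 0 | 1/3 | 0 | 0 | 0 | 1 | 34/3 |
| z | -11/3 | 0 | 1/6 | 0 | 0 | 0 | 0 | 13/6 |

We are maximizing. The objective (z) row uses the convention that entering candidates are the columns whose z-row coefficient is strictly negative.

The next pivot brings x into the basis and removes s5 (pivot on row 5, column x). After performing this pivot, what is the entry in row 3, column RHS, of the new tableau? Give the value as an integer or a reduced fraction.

Pivot element is row 5, column x: 17/3.
Normalize row 5: new (row 5, RHS) = (34/3)/(17/3) = 2.
row 3 ← row 3 − 6·(new row 5): 25 − 6·2 = 13.

13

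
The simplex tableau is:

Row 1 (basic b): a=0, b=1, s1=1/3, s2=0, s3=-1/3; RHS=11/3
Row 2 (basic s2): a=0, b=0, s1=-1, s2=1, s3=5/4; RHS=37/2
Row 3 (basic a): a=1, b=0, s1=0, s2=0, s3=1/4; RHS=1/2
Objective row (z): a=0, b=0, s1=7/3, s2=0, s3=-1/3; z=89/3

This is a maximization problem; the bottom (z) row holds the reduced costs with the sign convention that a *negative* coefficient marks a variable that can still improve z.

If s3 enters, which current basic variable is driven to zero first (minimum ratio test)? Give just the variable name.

Ratios: row 1 (b): entry -1/3 ≤ 0, skip; row 2 (s2): (37/2)/(5/4) = 74/5; row 3 (a): (1/2)/(1/4) = 2.
Minimum ratio 2 is in the a row, so a leaves.

a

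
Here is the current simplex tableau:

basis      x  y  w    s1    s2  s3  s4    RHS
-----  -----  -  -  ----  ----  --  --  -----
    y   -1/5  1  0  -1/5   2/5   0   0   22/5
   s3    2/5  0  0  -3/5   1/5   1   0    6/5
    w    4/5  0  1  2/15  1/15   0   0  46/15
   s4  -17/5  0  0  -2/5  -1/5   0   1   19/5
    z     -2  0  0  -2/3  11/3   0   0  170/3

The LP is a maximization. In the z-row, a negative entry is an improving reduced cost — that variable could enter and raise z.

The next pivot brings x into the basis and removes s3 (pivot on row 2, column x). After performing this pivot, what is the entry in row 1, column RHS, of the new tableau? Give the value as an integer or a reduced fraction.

5

Pivot element is row 2, column x: 2/5.
Normalize row 2: new (row 2, RHS) = (6/5)/(2/5) = 3.
row 1 ← row 1 − (-1/5)·(new row 2): 22/5 − (-1/5)·3 = 5.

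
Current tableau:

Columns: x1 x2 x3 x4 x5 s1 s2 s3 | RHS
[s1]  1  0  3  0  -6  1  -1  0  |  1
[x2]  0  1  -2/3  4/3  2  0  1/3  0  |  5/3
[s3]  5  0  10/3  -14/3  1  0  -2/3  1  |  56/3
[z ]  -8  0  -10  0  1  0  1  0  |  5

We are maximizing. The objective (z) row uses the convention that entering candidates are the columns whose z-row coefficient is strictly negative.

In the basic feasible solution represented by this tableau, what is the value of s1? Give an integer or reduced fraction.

s1 is basic (row 1); its value is the RHS of that row: 1.

1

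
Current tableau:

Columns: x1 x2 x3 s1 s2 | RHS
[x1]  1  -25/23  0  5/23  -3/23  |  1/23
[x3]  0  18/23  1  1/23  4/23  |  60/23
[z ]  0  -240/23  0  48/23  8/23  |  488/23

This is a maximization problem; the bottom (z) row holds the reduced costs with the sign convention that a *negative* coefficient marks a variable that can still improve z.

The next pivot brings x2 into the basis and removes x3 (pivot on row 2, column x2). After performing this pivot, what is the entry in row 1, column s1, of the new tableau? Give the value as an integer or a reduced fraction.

Pivot element is row 2, column x2: 18/23.
Normalize row 2: new (row 2, s1) = (1/23)/(18/23) = 1/18.
row 1 ← row 1 − (-25/23)·(new row 2): 5/23 − (-25/23)·(1/18) = 5/18.

5/18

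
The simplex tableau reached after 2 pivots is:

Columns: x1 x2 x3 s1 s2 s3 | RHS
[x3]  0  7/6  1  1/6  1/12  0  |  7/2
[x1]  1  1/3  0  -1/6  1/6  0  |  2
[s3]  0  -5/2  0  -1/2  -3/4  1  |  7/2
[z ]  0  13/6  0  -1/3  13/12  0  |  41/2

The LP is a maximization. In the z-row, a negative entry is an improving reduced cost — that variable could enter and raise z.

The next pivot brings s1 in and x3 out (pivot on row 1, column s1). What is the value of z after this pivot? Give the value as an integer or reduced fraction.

Minimum ratio for s1: (7/2)/(1/6) = 21.
z changes by −(z-row coeff of s1)·ratio = −(-1/3)·21 = 7.
New z = 41/2 + 7 = 55/2.

55/2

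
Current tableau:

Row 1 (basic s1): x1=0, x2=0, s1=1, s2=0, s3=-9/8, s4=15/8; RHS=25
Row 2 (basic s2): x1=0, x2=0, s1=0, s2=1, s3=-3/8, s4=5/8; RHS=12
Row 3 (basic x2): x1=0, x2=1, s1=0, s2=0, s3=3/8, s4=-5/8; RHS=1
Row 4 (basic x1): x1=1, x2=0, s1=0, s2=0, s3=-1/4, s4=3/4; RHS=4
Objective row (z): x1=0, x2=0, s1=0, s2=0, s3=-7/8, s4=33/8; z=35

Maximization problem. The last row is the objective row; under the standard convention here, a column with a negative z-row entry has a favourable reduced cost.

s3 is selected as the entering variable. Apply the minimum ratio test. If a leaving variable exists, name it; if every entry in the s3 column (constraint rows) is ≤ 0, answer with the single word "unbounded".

Ratios: row 1 (s1): entry -9/8 ≤ 0, skip; row 2 (s2): entry -3/8 ≤ 0, skip; row 3 (x2): 1/(3/8) = 8/3; row 4 (x1): entry -1/4 ≤ 0, skip.
Minimum ratio is in the x2 row, so x2 leaves.

x2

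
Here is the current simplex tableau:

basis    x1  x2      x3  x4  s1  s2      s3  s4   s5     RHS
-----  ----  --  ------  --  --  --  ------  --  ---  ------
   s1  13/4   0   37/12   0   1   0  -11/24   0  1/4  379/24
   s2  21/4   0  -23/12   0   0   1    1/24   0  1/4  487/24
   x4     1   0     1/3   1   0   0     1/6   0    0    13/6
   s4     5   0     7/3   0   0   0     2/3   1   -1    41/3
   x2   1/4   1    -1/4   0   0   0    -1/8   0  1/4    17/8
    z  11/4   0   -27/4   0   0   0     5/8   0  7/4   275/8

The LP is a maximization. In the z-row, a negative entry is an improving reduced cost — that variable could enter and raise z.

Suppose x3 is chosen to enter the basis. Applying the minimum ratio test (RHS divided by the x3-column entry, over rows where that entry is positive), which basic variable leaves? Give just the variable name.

Ratios: row 1 (s1): (379/24)/(37/12) = 379/74; row 2 (s2): entry -23/12 ≤ 0, skip; row 3 (x4): (13/6)/(1/3) = 13/2; row 4 (s4): (41/3)/(7/3) = 41/7; row 5 (x2): entry -1/4 ≤ 0, skip.
Minimum ratio 379/74 is in the s1 row, so s1 leaves.

s1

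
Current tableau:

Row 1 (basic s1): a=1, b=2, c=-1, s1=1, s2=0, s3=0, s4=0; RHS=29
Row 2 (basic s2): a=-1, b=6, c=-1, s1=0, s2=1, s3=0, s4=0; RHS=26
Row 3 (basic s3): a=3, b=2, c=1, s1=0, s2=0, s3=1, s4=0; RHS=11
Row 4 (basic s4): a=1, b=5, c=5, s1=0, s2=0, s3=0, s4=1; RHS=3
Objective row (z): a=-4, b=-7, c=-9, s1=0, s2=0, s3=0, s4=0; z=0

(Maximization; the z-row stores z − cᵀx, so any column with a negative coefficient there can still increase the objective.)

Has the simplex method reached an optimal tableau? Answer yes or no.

Column a has objective-row coefficient -4, which is negative; an improving pivot exists, so not yet optimal.

no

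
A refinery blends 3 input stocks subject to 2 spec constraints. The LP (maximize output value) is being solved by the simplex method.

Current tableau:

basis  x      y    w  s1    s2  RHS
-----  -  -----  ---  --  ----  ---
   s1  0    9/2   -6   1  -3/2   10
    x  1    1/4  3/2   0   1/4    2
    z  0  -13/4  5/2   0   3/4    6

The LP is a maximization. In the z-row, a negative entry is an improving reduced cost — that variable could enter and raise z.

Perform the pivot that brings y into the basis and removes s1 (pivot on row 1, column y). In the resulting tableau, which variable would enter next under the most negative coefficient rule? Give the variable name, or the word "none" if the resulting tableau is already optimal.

Pivot element 9/2. New z-row = old z-row − (-13/4)·(row 1/(9/2)).
Updated z-row coefficients: x: 0, y: 0, w: -11/6, s1: 13/18, s2: -1/3.
The most negative is -11/6 in column w, so w would enter next.

w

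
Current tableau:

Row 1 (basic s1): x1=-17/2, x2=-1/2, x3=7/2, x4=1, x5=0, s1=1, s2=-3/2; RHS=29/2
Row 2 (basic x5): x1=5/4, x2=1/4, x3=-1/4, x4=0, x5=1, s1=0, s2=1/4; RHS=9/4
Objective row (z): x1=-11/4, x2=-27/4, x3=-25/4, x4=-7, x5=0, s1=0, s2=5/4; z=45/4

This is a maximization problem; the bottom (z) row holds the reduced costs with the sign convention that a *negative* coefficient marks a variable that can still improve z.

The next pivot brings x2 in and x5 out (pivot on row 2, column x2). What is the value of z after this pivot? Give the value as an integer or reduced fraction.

72

Minimum ratio for x2: (9/4)/(1/4) = 9.
z changes by −(z-row coeff of x2)·ratio = −(-27/4)·9 = 243/4.
New z = 45/4 + (243/4) = 72.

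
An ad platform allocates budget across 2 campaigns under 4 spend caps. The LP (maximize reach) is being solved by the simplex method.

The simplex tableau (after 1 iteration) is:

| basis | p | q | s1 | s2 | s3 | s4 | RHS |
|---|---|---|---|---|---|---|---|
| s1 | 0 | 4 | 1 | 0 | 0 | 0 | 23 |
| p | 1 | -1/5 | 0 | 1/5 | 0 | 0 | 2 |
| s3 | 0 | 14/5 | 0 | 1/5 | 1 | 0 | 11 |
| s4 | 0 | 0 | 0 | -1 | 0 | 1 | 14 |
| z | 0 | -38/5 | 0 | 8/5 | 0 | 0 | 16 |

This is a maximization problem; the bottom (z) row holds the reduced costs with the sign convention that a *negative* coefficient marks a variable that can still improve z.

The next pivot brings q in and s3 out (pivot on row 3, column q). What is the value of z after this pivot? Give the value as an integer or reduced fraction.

Minimum ratio for q: 11/(14/5) = 55/14.
z changes by −(z-row coeff of q)·ratio = −(-38/5)·(55/14) = 209/7.
New z = 16 + (209/7) = 321/7.

321/7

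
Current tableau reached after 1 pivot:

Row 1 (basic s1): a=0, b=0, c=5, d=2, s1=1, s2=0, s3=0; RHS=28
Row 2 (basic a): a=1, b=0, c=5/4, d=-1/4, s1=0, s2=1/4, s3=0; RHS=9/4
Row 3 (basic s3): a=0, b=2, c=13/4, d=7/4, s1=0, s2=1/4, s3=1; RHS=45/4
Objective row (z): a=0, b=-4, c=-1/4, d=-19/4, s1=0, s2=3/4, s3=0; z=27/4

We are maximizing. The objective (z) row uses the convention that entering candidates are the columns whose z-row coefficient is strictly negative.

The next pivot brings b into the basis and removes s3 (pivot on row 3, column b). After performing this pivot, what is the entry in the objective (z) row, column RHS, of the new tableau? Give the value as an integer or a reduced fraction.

117/4

Pivot element is row 3, column b: 2.
Normalize row 3: new (row 3, RHS) = (45/4)/2 = 45/8.
z-row ← z-row − (-4)·(new row 3): 27/4 − (-4)·(45/8) = 117/4.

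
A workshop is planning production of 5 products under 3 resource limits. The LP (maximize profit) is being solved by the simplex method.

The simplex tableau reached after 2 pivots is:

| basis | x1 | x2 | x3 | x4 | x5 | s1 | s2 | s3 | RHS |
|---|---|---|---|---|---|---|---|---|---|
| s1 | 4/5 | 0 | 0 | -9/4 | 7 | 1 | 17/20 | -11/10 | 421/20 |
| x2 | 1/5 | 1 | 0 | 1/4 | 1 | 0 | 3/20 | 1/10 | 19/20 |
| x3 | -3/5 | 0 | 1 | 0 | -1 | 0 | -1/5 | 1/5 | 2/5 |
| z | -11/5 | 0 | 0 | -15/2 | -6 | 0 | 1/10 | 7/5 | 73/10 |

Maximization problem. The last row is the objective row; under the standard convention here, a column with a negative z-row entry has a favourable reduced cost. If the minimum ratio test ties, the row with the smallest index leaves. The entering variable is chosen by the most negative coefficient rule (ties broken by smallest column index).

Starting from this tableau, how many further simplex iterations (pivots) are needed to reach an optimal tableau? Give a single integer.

1

pivot: x4 in, x2 out → z = 179/5
No improving column remains; optimal.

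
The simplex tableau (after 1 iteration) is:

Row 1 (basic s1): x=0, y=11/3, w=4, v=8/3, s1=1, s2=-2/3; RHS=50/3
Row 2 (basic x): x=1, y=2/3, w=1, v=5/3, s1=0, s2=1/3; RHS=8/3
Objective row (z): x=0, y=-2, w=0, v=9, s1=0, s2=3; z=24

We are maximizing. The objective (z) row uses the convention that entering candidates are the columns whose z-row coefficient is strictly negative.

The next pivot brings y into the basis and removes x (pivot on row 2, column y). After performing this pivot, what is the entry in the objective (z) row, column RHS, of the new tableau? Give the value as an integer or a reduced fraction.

Pivot element is row 2, column y: 2/3.
Normalize row 2: new (row 2, RHS) = (8/3)/(2/3) = 4.
z-row ← z-row − (-2)·(new row 2): 24 − (-2)·4 = 32.

32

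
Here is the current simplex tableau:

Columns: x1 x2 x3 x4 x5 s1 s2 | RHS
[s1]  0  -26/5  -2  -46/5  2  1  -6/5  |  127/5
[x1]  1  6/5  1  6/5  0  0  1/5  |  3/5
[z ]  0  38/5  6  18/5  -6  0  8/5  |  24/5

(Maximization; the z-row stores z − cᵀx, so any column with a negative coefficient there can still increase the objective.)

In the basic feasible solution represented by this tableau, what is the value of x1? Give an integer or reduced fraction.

x1 is basic (row 2); its value is the RHS of that row: 3/5.

3/5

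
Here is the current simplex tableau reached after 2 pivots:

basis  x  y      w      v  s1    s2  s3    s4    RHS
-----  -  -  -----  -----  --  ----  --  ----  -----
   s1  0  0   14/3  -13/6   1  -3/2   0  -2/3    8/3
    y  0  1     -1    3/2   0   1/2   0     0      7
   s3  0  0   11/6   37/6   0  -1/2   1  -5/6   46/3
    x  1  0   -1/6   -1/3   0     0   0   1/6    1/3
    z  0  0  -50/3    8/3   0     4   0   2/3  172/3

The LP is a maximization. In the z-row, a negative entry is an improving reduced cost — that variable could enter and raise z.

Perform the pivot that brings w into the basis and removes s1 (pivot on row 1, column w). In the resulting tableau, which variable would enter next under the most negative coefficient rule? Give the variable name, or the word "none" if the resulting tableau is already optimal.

Pivot element 14/3. New z-row = old z-row − (-50/3)·(row 1/(14/3)).
Updated z-row coefficients: x: 0, y: 0, w: 0, v: -71/14, s1: 25/7, s2: -19/14, s3: 0, s4: -12/7.
The most negative is -71/14 in column v, so v would enter next.

v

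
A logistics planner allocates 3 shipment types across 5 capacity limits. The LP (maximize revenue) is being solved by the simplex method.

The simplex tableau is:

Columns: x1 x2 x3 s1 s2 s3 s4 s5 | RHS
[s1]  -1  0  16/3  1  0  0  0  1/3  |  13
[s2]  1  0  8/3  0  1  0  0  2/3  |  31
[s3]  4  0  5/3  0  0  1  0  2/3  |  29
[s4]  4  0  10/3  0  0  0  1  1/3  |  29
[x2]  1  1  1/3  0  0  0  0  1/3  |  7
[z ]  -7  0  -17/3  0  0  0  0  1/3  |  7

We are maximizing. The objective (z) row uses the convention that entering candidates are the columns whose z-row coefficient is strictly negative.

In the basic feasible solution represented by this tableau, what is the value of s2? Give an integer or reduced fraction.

31

s2 is basic (row 2); its value is the RHS of that row: 31.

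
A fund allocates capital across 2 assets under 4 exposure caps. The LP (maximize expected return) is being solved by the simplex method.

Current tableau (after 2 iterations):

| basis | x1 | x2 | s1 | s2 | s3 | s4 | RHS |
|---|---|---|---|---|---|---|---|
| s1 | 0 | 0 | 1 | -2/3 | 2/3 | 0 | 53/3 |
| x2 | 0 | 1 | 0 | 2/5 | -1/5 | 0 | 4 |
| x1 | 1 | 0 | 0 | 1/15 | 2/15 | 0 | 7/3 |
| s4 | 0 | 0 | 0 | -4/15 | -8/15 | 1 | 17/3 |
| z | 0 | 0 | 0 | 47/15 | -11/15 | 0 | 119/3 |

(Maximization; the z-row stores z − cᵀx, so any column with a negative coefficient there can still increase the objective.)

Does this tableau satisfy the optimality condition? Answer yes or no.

no

Column s3 has objective-row coefficient -11/15, which is negative; an improving pivot exists, so not yet optimal.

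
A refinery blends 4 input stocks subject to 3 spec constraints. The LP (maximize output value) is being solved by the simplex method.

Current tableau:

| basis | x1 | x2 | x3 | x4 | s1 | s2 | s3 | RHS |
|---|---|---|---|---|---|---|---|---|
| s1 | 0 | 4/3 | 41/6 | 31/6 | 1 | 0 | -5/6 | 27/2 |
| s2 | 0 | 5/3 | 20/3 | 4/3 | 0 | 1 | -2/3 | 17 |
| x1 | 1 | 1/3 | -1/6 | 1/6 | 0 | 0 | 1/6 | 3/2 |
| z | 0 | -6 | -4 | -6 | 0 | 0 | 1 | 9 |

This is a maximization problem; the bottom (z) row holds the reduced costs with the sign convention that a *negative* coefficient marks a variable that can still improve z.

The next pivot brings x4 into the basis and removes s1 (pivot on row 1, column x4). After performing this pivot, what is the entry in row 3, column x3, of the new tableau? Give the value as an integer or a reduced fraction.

-12/31

Pivot element is row 1, column x4: 31/6.
Normalize row 1: new (row 1, x3) = (41/6)/(31/6) = 41/31.
row 3 ← row 3 − (1/6)·(new row 1): -1/6 − (1/6)·(41/31) = -12/31.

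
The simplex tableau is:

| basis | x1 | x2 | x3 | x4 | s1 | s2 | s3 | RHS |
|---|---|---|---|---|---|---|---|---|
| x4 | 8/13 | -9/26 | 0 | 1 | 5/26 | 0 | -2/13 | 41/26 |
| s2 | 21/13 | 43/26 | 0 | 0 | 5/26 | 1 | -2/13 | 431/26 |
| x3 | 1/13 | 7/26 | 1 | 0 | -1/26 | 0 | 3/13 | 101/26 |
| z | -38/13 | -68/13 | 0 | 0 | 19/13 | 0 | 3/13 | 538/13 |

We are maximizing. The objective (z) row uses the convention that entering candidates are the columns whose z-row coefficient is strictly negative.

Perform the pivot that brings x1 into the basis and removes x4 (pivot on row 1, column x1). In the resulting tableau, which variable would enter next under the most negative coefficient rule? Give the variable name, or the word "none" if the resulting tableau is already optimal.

x2

Pivot element 8/13. New z-row = old z-row − (-38/13)·(row 1/(8/13)).
Updated z-row coefficients: x1: 0, x2: -55/8, x3: 0, x4: 19/4, s1: 19/8, s2: 0, s3: -1/2.
The most negative is -55/8 in column x2, so x2 would enter next.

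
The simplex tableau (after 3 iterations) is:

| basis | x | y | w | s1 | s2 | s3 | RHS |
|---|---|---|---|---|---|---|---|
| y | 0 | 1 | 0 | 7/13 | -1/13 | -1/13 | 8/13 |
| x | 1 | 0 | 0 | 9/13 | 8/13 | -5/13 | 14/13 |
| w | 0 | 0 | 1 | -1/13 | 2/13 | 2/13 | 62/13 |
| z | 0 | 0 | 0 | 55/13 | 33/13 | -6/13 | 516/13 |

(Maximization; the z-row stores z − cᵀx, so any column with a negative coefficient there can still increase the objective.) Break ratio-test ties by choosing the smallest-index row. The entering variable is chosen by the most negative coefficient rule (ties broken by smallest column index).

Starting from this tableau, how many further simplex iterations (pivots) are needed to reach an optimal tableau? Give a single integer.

1

pivot: s3 in, w out → z = 54
No improving column remains; optimal.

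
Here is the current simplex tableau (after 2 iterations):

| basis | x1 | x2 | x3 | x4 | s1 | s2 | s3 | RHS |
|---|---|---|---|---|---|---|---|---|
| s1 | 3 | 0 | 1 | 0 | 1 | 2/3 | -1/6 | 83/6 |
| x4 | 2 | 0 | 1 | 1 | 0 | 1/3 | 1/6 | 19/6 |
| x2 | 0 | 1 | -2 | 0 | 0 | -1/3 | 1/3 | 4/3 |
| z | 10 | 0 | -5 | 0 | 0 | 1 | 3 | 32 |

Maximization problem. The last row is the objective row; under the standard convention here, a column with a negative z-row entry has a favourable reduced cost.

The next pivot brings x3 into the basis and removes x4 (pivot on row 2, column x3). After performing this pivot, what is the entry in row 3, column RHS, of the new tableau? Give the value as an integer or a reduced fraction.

Pivot element is row 2, column x3: 1.
Normalize row 2: new (row 2, RHS) = (19/6)/1 = 19/6.
row 3 ← row 3 − (-2)·(new row 2): 4/3 − (-2)·(19/6) = 23/3.

23/3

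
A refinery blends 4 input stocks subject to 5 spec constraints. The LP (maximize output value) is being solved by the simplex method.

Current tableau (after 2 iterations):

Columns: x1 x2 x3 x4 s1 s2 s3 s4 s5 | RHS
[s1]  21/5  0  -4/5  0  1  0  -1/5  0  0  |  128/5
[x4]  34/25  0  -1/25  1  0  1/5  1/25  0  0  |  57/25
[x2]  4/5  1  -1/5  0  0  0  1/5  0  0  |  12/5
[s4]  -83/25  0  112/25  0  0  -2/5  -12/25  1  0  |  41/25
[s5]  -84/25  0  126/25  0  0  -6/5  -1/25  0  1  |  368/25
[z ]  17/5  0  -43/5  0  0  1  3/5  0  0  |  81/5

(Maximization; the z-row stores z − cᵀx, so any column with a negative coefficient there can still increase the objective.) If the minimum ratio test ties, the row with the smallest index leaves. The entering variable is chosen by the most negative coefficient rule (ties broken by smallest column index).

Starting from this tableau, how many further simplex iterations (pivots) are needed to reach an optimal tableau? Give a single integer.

pivot: x3 in, s4 out → z = 2167/112
pivot: x1 in, x4 out → z = 3647/149
pivot: s3 in, x2 out → z = 53/2
No improving column remains; optimal.

3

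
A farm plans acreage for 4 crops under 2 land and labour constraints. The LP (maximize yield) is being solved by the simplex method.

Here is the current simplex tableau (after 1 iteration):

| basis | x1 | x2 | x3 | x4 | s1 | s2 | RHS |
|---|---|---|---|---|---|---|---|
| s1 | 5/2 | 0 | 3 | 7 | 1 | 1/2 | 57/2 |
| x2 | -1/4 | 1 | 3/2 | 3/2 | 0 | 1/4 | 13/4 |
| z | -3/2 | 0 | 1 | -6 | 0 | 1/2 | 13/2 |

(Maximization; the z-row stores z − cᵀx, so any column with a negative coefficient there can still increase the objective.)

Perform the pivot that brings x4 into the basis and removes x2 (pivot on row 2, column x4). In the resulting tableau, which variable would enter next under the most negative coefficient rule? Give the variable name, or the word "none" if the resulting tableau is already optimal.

x1

Pivot element 3/2. New z-row = old z-row − (-6)·(row 2/(3/2)).
Updated z-row coefficients: x1: -5/2, x2: 4, x3: 7, x4: 0, s1: 0, s2: 3/2.
The most negative is -5/2 in column x1, so x1 would enter next.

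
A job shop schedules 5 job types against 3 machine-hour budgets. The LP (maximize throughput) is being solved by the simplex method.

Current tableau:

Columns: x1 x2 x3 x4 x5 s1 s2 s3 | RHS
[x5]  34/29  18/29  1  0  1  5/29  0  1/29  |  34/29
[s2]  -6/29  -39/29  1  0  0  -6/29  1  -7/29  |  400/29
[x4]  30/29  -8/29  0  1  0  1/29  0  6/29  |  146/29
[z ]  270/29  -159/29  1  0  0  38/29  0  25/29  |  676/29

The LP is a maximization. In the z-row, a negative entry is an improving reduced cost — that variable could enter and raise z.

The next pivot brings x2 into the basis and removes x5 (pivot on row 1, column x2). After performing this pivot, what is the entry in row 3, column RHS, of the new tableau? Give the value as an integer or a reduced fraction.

Pivot element is row 1, column x2: 18/29.
Normalize row 1: new (row 1, RHS) = (34/29)/(18/29) = 17/9.
row 3 ← row 3 − (-8/29)·(new row 1): 146/29 − (-8/29)·(17/9) = 50/9.

50/9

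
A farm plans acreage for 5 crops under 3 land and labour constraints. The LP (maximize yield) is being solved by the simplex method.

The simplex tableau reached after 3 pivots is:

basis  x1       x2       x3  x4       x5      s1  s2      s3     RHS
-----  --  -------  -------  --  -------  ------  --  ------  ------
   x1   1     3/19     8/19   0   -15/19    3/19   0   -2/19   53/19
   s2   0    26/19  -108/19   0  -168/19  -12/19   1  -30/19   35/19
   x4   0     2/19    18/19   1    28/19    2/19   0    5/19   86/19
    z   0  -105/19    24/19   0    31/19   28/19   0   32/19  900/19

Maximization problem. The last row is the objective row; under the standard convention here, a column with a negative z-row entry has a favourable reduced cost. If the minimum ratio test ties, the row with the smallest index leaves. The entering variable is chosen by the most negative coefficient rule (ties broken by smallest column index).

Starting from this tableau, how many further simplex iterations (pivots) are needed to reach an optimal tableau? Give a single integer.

2

pivot: x2 in, s2 out → z = 1425/26
pivot: x5 in, x4 out → z = 3477/28
No improving column remains; optimal.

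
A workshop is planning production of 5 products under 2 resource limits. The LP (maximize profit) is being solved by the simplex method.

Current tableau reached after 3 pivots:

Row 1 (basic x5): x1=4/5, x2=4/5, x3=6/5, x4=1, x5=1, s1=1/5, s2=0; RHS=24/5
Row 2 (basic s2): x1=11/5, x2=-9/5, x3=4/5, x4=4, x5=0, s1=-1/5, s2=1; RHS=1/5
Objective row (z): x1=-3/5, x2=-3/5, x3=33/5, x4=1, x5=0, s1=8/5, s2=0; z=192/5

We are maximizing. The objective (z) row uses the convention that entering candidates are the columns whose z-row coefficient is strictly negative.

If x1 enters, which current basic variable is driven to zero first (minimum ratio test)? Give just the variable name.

s2

Ratios: row 1 (x5): (24/5)/(4/5) = 6; row 2 (s2): (1/5)/(11/5) = 1/11.
Minimum ratio 1/11 is in the s2 row, so s2 leaves.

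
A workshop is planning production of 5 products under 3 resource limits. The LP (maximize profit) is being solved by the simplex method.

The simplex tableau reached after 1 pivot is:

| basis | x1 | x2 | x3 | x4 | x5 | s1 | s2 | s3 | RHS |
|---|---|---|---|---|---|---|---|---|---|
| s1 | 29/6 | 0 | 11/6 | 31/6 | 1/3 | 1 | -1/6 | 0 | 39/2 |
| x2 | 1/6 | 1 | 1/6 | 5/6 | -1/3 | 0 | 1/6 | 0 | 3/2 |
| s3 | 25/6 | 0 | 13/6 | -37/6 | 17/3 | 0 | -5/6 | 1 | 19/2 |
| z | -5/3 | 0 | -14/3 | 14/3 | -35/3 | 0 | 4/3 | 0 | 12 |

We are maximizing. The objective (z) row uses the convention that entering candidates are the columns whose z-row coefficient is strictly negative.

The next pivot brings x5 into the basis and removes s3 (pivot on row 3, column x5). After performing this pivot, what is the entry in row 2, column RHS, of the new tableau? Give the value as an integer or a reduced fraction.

35/17

Pivot element is row 3, column x5: 17/3.
Normalize row 3: new (row 3, RHS) = (19/2)/(17/3) = 57/34.
row 2 ← row 2 − (-1/3)·(new row 3): 3/2 − (-1/3)·(57/34) = 35/17.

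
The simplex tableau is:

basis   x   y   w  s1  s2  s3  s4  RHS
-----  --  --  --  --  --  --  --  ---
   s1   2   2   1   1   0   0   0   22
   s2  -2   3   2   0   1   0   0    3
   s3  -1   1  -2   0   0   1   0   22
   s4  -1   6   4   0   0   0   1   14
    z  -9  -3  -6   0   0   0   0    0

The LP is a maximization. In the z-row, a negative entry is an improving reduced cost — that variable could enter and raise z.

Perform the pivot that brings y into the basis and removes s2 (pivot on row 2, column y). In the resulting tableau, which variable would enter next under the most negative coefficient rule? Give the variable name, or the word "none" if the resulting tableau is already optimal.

x

Pivot element 3. New z-row = old z-row − (-3)·(row 2/3).
Updated z-row coefficients: x: -11, y: 0, w: -4, s1: 0, s2: 1, s3: 0, s4: 0.
The most negative is -11 in column x, so x would enter next.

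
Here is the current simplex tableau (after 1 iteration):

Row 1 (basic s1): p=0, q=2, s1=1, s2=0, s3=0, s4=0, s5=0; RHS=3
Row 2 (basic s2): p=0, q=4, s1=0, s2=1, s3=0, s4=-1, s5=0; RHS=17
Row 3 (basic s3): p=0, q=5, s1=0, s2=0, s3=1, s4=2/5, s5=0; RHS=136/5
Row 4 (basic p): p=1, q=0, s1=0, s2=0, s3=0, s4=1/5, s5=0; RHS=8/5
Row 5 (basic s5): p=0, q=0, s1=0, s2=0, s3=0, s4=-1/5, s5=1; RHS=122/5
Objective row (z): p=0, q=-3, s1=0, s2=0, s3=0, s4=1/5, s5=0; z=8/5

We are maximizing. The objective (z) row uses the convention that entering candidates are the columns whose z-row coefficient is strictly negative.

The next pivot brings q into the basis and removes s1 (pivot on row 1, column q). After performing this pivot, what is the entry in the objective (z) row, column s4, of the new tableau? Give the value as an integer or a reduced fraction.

1/5

Pivot element is row 1, column q: 2.
Normalize row 1: new (row 1, s4) = 0/2 = 0.
z-row ← z-row − (-3)·(new row 1): 1/5 − (-3)·0 = 1/5.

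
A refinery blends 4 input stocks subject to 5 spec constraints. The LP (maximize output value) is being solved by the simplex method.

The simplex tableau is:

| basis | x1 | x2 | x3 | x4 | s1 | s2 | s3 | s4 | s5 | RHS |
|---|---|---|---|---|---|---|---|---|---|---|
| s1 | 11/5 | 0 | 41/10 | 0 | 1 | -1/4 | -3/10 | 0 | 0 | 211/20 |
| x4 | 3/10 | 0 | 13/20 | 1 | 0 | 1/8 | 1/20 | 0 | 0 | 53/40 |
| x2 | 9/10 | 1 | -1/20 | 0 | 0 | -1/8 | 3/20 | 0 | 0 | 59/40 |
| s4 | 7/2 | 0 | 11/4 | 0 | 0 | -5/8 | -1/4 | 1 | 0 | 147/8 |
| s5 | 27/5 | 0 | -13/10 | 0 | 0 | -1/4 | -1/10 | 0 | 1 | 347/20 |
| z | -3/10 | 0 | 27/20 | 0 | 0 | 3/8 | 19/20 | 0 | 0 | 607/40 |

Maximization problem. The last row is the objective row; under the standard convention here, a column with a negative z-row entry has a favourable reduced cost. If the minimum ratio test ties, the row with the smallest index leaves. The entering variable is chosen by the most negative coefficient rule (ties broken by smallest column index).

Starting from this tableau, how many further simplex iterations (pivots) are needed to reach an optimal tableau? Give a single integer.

1

pivot: x1 in, x2 out → z = 47/3
No improving column remains; optimal.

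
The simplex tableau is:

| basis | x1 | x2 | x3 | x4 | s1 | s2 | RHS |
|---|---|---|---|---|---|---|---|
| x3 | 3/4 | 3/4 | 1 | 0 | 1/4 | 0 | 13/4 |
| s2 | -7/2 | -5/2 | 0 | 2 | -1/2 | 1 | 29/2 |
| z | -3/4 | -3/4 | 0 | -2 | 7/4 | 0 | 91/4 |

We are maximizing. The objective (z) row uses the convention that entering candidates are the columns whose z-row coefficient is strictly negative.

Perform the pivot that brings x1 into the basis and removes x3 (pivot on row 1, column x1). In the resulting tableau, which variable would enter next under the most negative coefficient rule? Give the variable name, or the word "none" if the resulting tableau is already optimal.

x4

Pivot element 3/4. New z-row = old z-row − (-3/4)·(row 1/(3/4)).
Updated z-row coefficients: x1: 0, x2: 0, x3: 1, x4: -2, s1: 2, s2: 0.
The most negative is -2 in column x4, so x4 would enter next.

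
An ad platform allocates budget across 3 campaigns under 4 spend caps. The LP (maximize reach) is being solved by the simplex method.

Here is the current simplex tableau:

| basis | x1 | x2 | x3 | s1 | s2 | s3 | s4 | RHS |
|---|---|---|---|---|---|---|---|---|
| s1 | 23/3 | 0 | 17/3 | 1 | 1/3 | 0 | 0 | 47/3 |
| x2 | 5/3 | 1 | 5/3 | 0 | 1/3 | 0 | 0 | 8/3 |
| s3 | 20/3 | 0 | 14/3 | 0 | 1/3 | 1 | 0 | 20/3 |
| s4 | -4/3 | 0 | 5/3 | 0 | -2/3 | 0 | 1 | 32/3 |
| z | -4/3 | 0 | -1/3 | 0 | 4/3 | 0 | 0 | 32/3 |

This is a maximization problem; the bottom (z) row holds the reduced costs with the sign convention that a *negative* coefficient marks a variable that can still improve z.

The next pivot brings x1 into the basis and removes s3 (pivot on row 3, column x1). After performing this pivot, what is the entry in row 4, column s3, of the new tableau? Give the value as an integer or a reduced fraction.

Pivot element is row 3, column x1: 20/3.
Normalize row 3: new (row 3, s3) = 1/(20/3) = 3/20.
row 4 ← row 4 − (-4/3)·(new row 3): 0 − (-4/3)·(3/20) = 1/5.

1/5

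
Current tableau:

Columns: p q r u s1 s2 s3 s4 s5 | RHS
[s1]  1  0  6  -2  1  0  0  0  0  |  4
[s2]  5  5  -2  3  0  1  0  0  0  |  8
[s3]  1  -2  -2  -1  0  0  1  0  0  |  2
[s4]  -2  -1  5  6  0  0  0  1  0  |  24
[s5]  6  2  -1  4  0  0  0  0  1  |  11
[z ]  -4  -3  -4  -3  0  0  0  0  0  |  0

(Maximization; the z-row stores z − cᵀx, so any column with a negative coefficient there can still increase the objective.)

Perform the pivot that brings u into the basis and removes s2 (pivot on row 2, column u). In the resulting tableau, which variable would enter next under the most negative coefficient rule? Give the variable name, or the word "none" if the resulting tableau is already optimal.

Pivot element 3. New z-row = old z-row − (-3)·(row 2/3).
Updated z-row coefficients: p: 1, q: 2, r: -6, u: 0, s1: 0, s2: 1, s3: 0, s4: 0, s5: 0.
The most negative is -6 in column r, so r would enter next.

r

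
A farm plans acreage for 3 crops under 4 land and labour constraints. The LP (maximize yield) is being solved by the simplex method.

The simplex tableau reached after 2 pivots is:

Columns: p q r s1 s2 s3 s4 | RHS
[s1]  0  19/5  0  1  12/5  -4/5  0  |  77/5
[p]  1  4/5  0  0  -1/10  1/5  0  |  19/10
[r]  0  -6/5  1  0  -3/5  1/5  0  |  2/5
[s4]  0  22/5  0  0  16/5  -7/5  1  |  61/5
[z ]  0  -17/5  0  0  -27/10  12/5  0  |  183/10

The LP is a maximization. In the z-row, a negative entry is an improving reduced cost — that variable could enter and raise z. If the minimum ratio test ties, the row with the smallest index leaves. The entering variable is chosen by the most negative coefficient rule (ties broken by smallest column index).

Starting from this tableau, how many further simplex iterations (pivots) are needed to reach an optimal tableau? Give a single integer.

pivot: q in, p out → z = 211/8
pivot: s2 in, s4 out → z = 167/6
pivot: p in, q out → z = 915/32
No improving column remains; optimal.

3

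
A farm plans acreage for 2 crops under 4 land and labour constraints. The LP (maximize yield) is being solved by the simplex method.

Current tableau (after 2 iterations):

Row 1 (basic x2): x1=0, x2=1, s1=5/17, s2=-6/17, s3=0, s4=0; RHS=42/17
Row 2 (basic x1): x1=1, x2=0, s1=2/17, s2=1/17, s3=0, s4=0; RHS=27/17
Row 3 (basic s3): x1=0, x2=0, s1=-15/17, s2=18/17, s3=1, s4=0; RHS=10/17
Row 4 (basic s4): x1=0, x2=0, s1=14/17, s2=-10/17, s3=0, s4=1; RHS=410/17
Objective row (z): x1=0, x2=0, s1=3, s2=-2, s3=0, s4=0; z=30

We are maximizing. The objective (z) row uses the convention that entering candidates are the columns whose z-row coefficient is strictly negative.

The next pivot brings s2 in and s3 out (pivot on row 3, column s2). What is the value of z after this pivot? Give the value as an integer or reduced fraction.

Minimum ratio for s2: (10/17)/(18/17) = 5/9.
z changes by −(z-row coeff of s2)·ratio = −(-2)·(5/9) = 10/9.
New z = 30 + (10/9) = 280/9.

280/9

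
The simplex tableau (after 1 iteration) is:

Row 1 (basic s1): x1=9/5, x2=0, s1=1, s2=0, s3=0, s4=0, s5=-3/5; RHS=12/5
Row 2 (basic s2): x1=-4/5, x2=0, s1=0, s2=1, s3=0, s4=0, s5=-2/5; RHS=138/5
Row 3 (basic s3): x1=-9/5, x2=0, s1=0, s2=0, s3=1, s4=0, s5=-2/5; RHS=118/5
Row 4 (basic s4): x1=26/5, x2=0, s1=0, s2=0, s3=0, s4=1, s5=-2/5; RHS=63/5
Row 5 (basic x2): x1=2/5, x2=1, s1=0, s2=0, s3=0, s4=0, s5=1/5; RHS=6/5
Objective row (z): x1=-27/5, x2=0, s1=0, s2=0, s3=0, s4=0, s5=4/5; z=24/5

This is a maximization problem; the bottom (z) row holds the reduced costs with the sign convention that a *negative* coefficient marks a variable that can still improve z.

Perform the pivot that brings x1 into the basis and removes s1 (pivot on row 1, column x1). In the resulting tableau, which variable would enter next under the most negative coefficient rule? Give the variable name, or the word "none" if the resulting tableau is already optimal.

s5

Pivot element 9/5. New z-row = old z-row − (-27/5)·(row 1/(9/5)).
Updated z-row coefficients: x1: 0, x2: 0, s1: 3, s2: 0, s3: 0, s4: 0, s5: -1.
The most negative is -1 in column s5, so s5 would enter next.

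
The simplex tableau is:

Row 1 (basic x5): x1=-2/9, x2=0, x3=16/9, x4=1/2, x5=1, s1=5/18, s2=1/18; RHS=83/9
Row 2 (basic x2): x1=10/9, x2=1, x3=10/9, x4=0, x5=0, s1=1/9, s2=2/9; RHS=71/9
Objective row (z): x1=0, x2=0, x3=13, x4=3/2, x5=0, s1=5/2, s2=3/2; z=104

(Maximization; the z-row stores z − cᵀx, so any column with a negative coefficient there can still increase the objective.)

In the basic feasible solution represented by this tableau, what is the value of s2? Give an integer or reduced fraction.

s2 is nonbasic (not in the basis column), so its value in the current BFS is 0.

0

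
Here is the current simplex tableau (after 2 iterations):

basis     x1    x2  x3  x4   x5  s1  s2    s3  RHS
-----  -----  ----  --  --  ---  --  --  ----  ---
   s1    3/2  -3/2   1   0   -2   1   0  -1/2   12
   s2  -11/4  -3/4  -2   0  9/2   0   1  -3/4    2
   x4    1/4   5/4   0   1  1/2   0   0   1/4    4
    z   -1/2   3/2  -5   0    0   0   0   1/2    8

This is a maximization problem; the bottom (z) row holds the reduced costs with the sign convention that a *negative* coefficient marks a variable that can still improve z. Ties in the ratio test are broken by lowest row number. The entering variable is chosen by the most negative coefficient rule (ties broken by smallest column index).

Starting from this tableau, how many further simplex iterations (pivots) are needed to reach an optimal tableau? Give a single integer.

pivot: x3 in, s1 out → z = 68
pivot: x5 in, x4 out → z = 148
No improving column remains; optimal.

2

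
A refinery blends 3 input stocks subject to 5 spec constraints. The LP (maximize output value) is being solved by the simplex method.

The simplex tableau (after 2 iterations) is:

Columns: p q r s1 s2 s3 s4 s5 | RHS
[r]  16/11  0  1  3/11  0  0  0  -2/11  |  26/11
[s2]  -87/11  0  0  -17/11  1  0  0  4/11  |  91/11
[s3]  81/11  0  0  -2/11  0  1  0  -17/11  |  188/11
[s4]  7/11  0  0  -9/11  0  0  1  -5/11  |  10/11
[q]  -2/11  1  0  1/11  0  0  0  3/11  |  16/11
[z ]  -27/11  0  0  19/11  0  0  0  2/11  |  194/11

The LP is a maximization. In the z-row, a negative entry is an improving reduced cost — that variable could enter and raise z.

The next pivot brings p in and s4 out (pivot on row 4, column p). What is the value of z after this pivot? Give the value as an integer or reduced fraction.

Minimum ratio for p: (10/11)/(7/11) = 10/7.
z changes by −(z-row coeff of p)·ratio = −(-27/11)·(10/7) = 270/77.
New z = 194/11 + (270/77) = 148/7.

148/7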